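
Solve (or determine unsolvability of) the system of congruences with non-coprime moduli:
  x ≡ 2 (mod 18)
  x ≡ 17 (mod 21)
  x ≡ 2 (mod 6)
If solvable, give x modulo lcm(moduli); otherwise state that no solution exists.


Moduli 18, 21, 6 are not pairwise coprime, so CRT works modulo lcm(m_i) when all pairwise compatibility conditions hold.
Pairwise compatibility: gcd(m_i, m_j) must divide a_i - a_j for every pair.
Merge one congruence at a time:
  Start: x ≡ 2 (mod 18).
  Combine with x ≡ 17 (mod 21): gcd(18, 21) = 3; 17 - 2 = 15, which IS divisible by 3, so compatible.
    Write x = 2 + 18·t and substitute into x ≡ 17 (mod 21): 18·t ≡ 17 − 2 = 15 (mod 21).
    Divide the congruence (and modulus) by g = 3: 6·t ≡ 5 (mod 7).
    The inverse of 6 mod 7 is 6 (since 6·6 = 36 = 5·7 + 1), so t ≡ 6·5 = 30 ≡ 2 (mod 7).
    Then x = 2 + 18·2 = 38, valid modulo lcm(18, 21) = 126: x ≡ 38 (mod 126).
  Combine with x ≡ 2 (mod 6): gcd(126, 6) = 6; 2 - 38 = -36, which IS divisible by 6, so compatible.
    Write x = 38 + 126·t and substitute into x ≡ 2 (mod 6): 126·t ≡ 2 − 38 = -36 (mod 6).
    Divide the congruence (and modulus) by g = 6: 21·t ≡ -6 (mod 1).
    Modulo 1 every t works; take t = 0.
    Then x = 38 + 126·0 = 38, valid modulo lcm(126, 6) = 126: x ≡ 38 (mod 126).
Verify: 38 mod 18 = 2, 38 mod 21 = 17, 38 mod 6 = 2.

x ≡ 38 (mod 126).


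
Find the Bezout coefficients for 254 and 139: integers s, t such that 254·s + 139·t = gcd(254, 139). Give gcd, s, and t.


Euclidean algorithm on (254, 139) — divide until remainder is 0:
  254 = 1 · 139 + 115
  139 = 1 · 115 + 24
  115 = 4 · 24 + 19
  24 = 1 · 19 + 5
  19 = 3 · 5 + 4
  5 = 1 · 4 + 1
  4 = 4 · 1 + 0
gcd(254, 139) = 1.
Track Bezout coefficients alongside the remainders: start with r₀ = 254 = a·1 + b·0 (s = 1, t = 0) and r₁ = 139 = a·0 + b·1 (s = 0, t = 1); each new remainder r_{k+1} = r_{k-1} − q_k·r_k inherits s_{k+1} = s_{k-1} − q_k·s_k, t_{k+1} = t_{k-1} − q_k·t_k, so r_k = a·s_k + b·t_k at every step:
  q = 1: r = 115, s = 1 − 1·0 = 1, t = 0 − 1·1 = -1  (check: 254·1 + 139·(-1) = 115)
  q = 1: r = 24, s = 0 − 1·1 = -1, t = 1 − 1·(-1) = 2  (check: 254·(-1) + 139·2 = 24)
  q = 4: r = 19, s = 1 − 4·(-1) = 5, t = -1 − 4·2 = -9  (check: 254·5 + 139·(-9) = 19)
  q = 1: r = 5, s = -1 − 1·5 = -6, t = 2 − 1·(-9) = 11  (check: 254·(-6) + 139·11 = 5)
  q = 3: r = 4, s = 5 − 3·(-6) = 23, t = -9 − 3·11 = -42  (check: 254·23 + 139·(-42) = 4)
  q = 1: r = 1, s = -6 − 1·23 = -29, t = 11 − 1·(-42) = 53  (check: 254·(-29) + 139·53 = 1)
The row with r = 1 (the gcd) gives the Bezout coefficients s = -29, t = 53.
Result: 254 · (-29) + 139 · (53) = 1.

gcd(254, 139) = 1; s = -29, t = 53 (check: 254·(-29) + 139·53 = 1).


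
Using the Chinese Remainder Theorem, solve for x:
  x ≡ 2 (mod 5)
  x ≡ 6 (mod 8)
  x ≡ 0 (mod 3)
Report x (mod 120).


Moduli 5, 8, 3 are pairwise coprime; by CRT there is a unique solution modulo M = 5 · 8 · 3 = 120.
Solve pairwise, accumulating the modulus:
  Start with x ≡ 2 (mod 5).
  Combine with x ≡ 6 (mod 8): since gcd(5, 8) = 1, we get a unique residue mod 40.
    Write x = 2 + 5·t and substitute into x ≡ 6 (mod 8): 5·t ≡ 6 − 2 = 4 (mod 8).
    The inverse of 5 mod 8 is 5 (since 5·5 = 25 = 3·8 + 1), so t ≡ 5·4 = 20 ≡ 4 (mod 8).
    Then x = 2 + 5·4 = 22, valid modulo lcm(5, 8) = 40: x ≡ 22 (mod 40).
  Combine with x ≡ 0 (mod 3): since gcd(40, 3) = 1, we get a unique residue mod 120.
    Write x = 22 + 40·t and substitute into x ≡ 0 (mod 3): 40·t ≡ 0 − 22 = -22 (mod 3).
    Reduce coefficients mod 3: 1·t ≡ 2 (mod 3).
    So t ≡ 2 (mod 3).
    Then x = 22 + 40·2 = 102, valid modulo lcm(40, 3) = 120: x ≡ 102 (mod 120).
Verify: 102 mod 5 = 2 ✓, 102 mod 8 = 6 ✓, 102 mod 3 = 0 ✓.

x ≡ 102 (mod 120).


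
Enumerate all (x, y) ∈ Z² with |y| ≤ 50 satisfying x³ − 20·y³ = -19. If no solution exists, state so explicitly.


The equation is x³ - 20y³ = -19. For fixed y, x³ = 20·y³ − 19, so a solution requires the RHS to be a perfect cube.
Strategy: iterate y from -50 to 50, compute RHS = 20·y³ − 19, and check whether it is a (positive or negative) perfect cube.
Check small values of y:
  y = 0: RHS = -19 is not a perfect cube.
  y = 1: RHS = 1 = (1)³ ⇒ x = 1 works.
  y = -1: RHS = -39 is not a perfect cube.
  y = 2: RHS = 141 is not a perfect cube.
  y = -2: RHS = -179 is not a perfect cube.
  y = 3: RHS = 521 is not a perfect cube.
  y = -3: RHS = -559 is not a perfect cube.
Continuing the search up to |y| = 50 finds no further solutions beyond those listed.
Collected solutions: (1, 1).

Solutions (with |y| ≤ 50): (1, 1).


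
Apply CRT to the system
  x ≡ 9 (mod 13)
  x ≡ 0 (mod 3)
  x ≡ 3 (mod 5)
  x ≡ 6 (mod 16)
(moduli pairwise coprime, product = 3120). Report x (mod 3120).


Product of moduli M = 13 · 3 · 5 · 16 = 3120.
Merge one congruence at a time:
  Start: x ≡ 9 (mod 13).
  Combine with x ≡ 0 (mod 3); new modulus lcm = 39.
    Write x = 9 + 13·t and substitute into x ≡ 0 (mod 3): 13·t ≡ 0 − 9 = -9 (mod 3).
    Reduce coefficients mod 3: 1·t ≡ 0 (mod 3).
    So t ≡ 0 (mod 3).
    Then x = 9 + 13·0 = 9, valid modulo lcm(13, 3) = 39: x ≡ 9 (mod 39).
  Combine with x ≡ 3 (mod 5); new modulus lcm = 195.
    Write x = 9 + 39·t and substitute into x ≡ 3 (mod 5): 39·t ≡ 3 − 9 = -6 (mod 5).
    Reduce coefficients mod 5: 4·t ≡ 4 (mod 5).
    The inverse of 4 mod 5 is 4 (since 4·4 = 16 = 3·5 + 1), so t ≡ 4·4 = 16 ≡ 1 (mod 5).
    Then x = 9 + 39·1 = 48, valid modulo lcm(39, 5) = 195: x ≡ 48 (mod 195).
  Combine with x ≡ 6 (mod 16); new modulus lcm = 3120.
    Write x = 48 + 195·t and substitute into x ≡ 6 (mod 16): 195·t ≡ 6 − 48 = -42 (mod 16).
    Reduce coefficients mod 16: 3·t ≡ 6 (mod 16).
    The inverse of 3 mod 16 is 11 (since 3·11 = 33 = 2·16 + 1), so t ≡ 11·6 = 66 ≡ 2 (mod 16).
    Then x = 48 + 195·2 = 438, valid modulo lcm(195, 16) = 3120: x ≡ 438 (mod 3120).
Verify against each original: 438 mod 13 = 9, 438 mod 3 = 0, 438 mod 5 = 3, 438 mod 16 = 6.

x ≡ 438 (mod 3120).


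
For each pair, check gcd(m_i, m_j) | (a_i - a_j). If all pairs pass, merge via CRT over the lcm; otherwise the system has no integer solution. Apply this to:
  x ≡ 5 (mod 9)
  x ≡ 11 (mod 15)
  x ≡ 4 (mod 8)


Moduli 9, 15, 8 are not pairwise coprime, so CRT works modulo lcm(m_i) when all pairwise compatibility conditions hold.
Pairwise compatibility: gcd(m_i, m_j) must divide a_i - a_j for every pair.
Merge one congruence at a time:
  Start: x ≡ 5 (mod 9).
  Combine with x ≡ 11 (mod 15): gcd(9, 15) = 3; 11 - 5 = 6, which IS divisible by 3, so compatible.
    Write x = 5 + 9·t and substitute into x ≡ 11 (mod 15): 9·t ≡ 11 − 5 = 6 (mod 15).
    Divide the congruence (and modulus) by g = 3: 3·t ≡ 2 (mod 5).
    The inverse of 3 mod 5 is 2 (since 3·2 = 6 = 1·5 + 1), so t ≡ 2·2 = 4 ≡ 4 (mod 5).
    Then x = 5 + 9·4 = 41, valid modulo lcm(9, 15) = 45: x ≡ 41 (mod 45).
  Combine with x ≡ 4 (mod 8): gcd(45, 8) = 1; 4 - 41 = -37, which IS divisible by 1, so compatible.
    Write x = 41 + 45·t and substitute into x ≡ 4 (mod 8): 45·t ≡ 4 − 41 = -37 (mod 8).
    Reduce coefficients mod 8: 5·t ≡ 3 (mod 8).
    The inverse of 5 mod 8 is 5 (since 5·5 = 25 = 3·8 + 1), so t ≡ 5·3 = 15 ≡ 7 (mod 8).
    Then x = 41 + 45·7 = 356, valid modulo lcm(45, 8) = 360: x ≡ 356 (mod 360).
Verify: 356 mod 9 = 5, 356 mod 15 = 11, 356 mod 8 = 4.

x ≡ 356 (mod 360).


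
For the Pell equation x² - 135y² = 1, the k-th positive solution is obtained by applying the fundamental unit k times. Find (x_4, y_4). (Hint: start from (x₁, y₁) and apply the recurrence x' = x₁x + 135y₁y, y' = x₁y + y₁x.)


Step 1: Find the fundamental solution (x₁, y₁) of x² - 135y² = 1.
  Expand √135 as a continued fraction. a₀ = ⌊√135⌋ = 11; iterate m_{k+1} = d_k·a_k − m_k, d_{k+1} = (135 − m_{k+1}²)/d_k, a_{k+1} = ⌊(a₀ + m_{k+1})/d_{k+1}⌋ (starting m₀ = 0, d₀ = 1), with convergents p_k = a_k·p_{k-1} + p_{k-2}, q_k = a_k·q_{k-1} + q_{k-2} (p₋₁ = 1, q₋₁ = 0):
  k = 0: a₀ = 11; p₀/q₀ = 11/1; p₀² − 135·q₀² = 121 − 135 = -14.
  k = 1: m = 11, d = 14, a = ⌊(11 + 11)/14⌋ = 1; p/q = (1·11 + 1)/(1·1 + 0) = 12/1; p² − 135·q² = 144 − 135 = 9.
  k = 2: m = 3, d = 9, a = ⌊(11 + 3)/9⌋ = 1; p/q = (1·12 + 11)/(1·1 + 1) = 23/2; p² − 135·q² = 529 − 540 = -11.
  k = 3: m = 6, d = 11, a = ⌊(11 + 6)/11⌋ = 1; p/q = (1·23 + 12)/(1·2 + 1) = 35/3; p² − 135·q² = 1225 − 1215 = 10.
  k = 4: m = 5, d = 10, a = ⌊(11 + 5)/10⌋ = 1; p/q = (1·35 + 23)/(1·3 + 2) = 58/5; p² − 135·q² = 3364 − 3375 = -11.
  k = 5: m = 5, d = 11, a = ⌊(11 + 5)/11⌋ = 1; p/q = (1·58 + 35)/(1·5 + 3) = 93/8; p² − 135·q² = 8649 − 8640 = 9.
  k = 6: m = 6, d = 9, a = ⌊(11 + 6)/9⌋ = 1; p/q = (1·93 + 58)/(1·8 + 5) = 151/13; p² − 135·q² = 22801 − 22815 = -14.
  k = 7: m = 3, d = 14, a = ⌊(11 + 3)/14⌋ = 1; p/q = (1·151 + 93)/(1·13 + 8) = 244/21; p² − 135·q² = 59536 − 59535 = 1.
  The first convergent with p² − 135·q² = 1 gives the fundamental solution (x₁, y₁) = (244, 21).
Step 2: Apply the recurrence (x_{n+1}, y_{n+1}) = (x₁x_n + 135y₁y_n, x₁y_n + y₁x_n) repeatedly.
  From (x_1, y_1) = (244, 21): x_2 = 244·244 + 135·21·21 = 119071; y_2 = 244·21 + 21·244 = 10248.
  From (x_2, y_2) = (119071, 10248): x_3 = 244·119071 + 135·21·10248 = 58106404; y_3 = 244·10248 + 21·119071 = 5001003.
  From (x_3, y_3) = (58106404, 5001003): x_4 = 244·58106404 + 135·21·5001003 = 28355806081; y_4 = 244·5001003 + 21·58106404 = 2440479216.
Step 3: Verify x_4² - 135·y_4² = 804051738503276578561 - 804051738503276578560 = 1 (should be 1). ✓

(x_1, y_1) = (244, 21); (x_4, y_4) = (28355806081, 2440479216).


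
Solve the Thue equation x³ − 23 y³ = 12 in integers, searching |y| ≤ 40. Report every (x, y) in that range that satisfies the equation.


The equation is x³ - 23y³ = 12. For fixed y, x³ = 23·y³ + 12, so a solution requires the RHS to be a perfect cube.
Strategy: iterate y from -40 to 40, compute RHS = 23·y³ + 12, and check whether it is a (positive or negative) perfect cube.
Check small values of y:
  y = 0: RHS = 12 is not a perfect cube.
  y = 1: RHS = 35 is not a perfect cube.
  y = -1: RHS = -11 is not a perfect cube.
  y = 2: RHS = 196 is not a perfect cube.
  y = -2: RHS = -172 is not a perfect cube.
  y = 3: RHS = 633 is not a perfect cube.
  y = -3: RHS = -609 is not a perfect cube.
Continuing the search up to |y| = 40 finds no solutions either.
No (x, y) in the scanned range satisfies the equation.

No integer solutions with |y| ≤ 40.


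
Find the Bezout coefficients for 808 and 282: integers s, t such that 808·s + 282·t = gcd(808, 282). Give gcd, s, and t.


Euclidean algorithm on (808, 282) — divide until remainder is 0:
  808 = 2 · 282 + 244
  282 = 1 · 244 + 38
  244 = 6 · 38 + 16
  38 = 2 · 16 + 6
  16 = 2 · 6 + 4
  6 = 1 · 4 + 2
  4 = 2 · 2 + 0
gcd(808, 282) = 2.
Track Bezout coefficients alongside the remainders: start with r₀ = 808 = a·1 + b·0 (s = 1, t = 0) and r₁ = 282 = a·0 + b·1 (s = 0, t = 1); each new remainder r_{k+1} = r_{k-1} − q_k·r_k inherits s_{k+1} = s_{k-1} − q_k·s_k, t_{k+1} = t_{k-1} − q_k·t_k, so r_k = a·s_k + b·t_k at every step:
  q = 2: r = 244, s = 1 − 2·0 = 1, t = 0 − 2·1 = -2  (check: 808·1 + 282·(-2) = 244)
  q = 1: r = 38, s = 0 − 1·1 = -1, t = 1 − 1·(-2) = 3  (check: 808·(-1) + 282·3 = 38)
  q = 6: r = 16, s = 1 − 6·(-1) = 7, t = -2 − 6·3 = -20  (check: 808·7 + 282·(-20) = 16)
  q = 2: r = 6, s = -1 − 2·7 = -15, t = 3 − 2·(-20) = 43  (check: 808·(-15) + 282·43 = 6)
  q = 2: r = 4, s = 7 − 2·(-15) = 37, t = -20 − 2·43 = -106  (check: 808·37 + 282·(-106) = 4)
  q = 1: r = 2, s = -15 − 1·37 = -52, t = 43 − 1·(-106) = 149  (check: 808·(-52) + 282·149 = 2)
The row with r = 2 (the gcd) gives the Bezout coefficients s = -52, t = 149.
Result: 808 · (-52) + 282 · (149) = 2.

gcd(808, 282) = 2; s = -52, t = 149 (check: 808·(-52) + 282·149 = 2).


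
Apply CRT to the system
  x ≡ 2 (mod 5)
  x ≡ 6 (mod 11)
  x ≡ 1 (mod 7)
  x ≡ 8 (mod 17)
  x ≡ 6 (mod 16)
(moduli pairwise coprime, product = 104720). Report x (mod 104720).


Product of moduli M = 5 · 11 · 7 · 17 · 16 = 104720.
Merge one congruence at a time:
  Start: x ≡ 2 (mod 5).
  Combine with x ≡ 6 (mod 11); new modulus lcm = 55.
    Write x = 2 + 5·t and substitute into x ≡ 6 (mod 11): 5·t ≡ 6 − 2 = 4 (mod 11).
    The inverse of 5 mod 11 is 9 (since 5·9 = 45 = 4·11 + 1), so t ≡ 9·4 = 36 ≡ 3 (mod 11).
    Then x = 2 + 5·3 = 17, valid modulo lcm(5, 11) = 55: x ≡ 17 (mod 55).
  Combine with x ≡ 1 (mod 7); new modulus lcm = 385.
    Write x = 17 + 55·t and substitute into x ≡ 1 (mod 7): 55·t ≡ 1 − 17 = -16 (mod 7).
    Reduce coefficients mod 7: 6·t ≡ 5 (mod 7).
    The inverse of 6 mod 7 is 6 (since 6·6 = 36 = 5·7 + 1), so t ≡ 6·5 = 30 ≡ 2 (mod 7).
    Then x = 17 + 55·2 = 127, valid modulo lcm(55, 7) = 385: x ≡ 127 (mod 385).
  Combine with x ≡ 8 (mod 17); new modulus lcm = 6545.
    Write x = 127 + 385·t and substitute into x ≡ 8 (mod 17): 385·t ≡ 8 − 127 = -119 (mod 17).
    Reduce coefficients mod 17: 11·t ≡ 0 (mod 17).
    The inverse of 11 mod 17 is 14 (since 11·14 = 154 = 9·17 + 1), so t ≡ 14·0 = 0 ≡ 0 (mod 17).
    Then x = 127 + 385·0 = 127, valid modulo lcm(385, 17) = 6545: x ≡ 127 (mod 6545).
  Combine with x ≡ 6 (mod 16); new modulus lcm = 104720.
    Write x = 127 + 6545·t and substitute into x ≡ 6 (mod 16): 6545·t ≡ 6 − 127 = -121 (mod 16).
    Reduce coefficients mod 16: 1·t ≡ 7 (mod 16).
    So t ≡ 7 (mod 16).
    Then x = 127 + 6545·7 = 45942, valid modulo lcm(6545, 16) = 104720: x ≡ 45942 (mod 104720).
Verify against each original: 45942 mod 5 = 2, 45942 mod 11 = 6, 45942 mod 7 = 1, 45942 mod 17 = 8, 45942 mod 16 = 6.

x ≡ 45942 (mod 104720).


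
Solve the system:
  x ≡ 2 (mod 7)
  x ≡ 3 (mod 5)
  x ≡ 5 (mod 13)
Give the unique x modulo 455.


Moduli 7, 5, 13 are pairwise coprime; by CRT there is a unique solution modulo M = 7 · 5 · 13 = 455.
Solve pairwise, accumulating the modulus:
  Start with x ≡ 2 (mod 7).
  Combine with x ≡ 3 (mod 5): since gcd(7, 5) = 1, we get a unique residue mod 35.
    Write x = 2 + 7·t and substitute into x ≡ 3 (mod 5): 7·t ≡ 3 − 2 = 1 (mod 5).
    Reduce coefficients mod 5: 2·t ≡ 1 (mod 5).
    The inverse of 2 mod 5 is 3 (since 2·3 = 6 = 1·5 + 1), so t ≡ 3·1 = 3 ≡ 3 (mod 5).
    Then x = 2 + 7·3 = 23, valid modulo lcm(7, 5) = 35: x ≡ 23 (mod 35).
  Combine with x ≡ 5 (mod 13): since gcd(35, 13) = 1, we get a unique residue mod 455.
    Write x = 23 + 35·t and substitute into x ≡ 5 (mod 13): 35·t ≡ 5 − 23 = -18 (mod 13).
    Reduce coefficients mod 13: 9·t ≡ 8 (mod 13).
    The inverse of 9 mod 13 is 3 (since 9·3 = 27 = 2·13 + 1), so t ≡ 3·8 = 24 ≡ 11 (mod 13).
    Then x = 23 + 35·11 = 408, valid modulo lcm(35, 13) = 455: x ≡ 408 (mod 455).
Verify: 408 mod 7 = 2 ✓, 408 mod 5 = 3 ✓, 408 mod 13 = 5 ✓.

x ≡ 408 (mod 455).


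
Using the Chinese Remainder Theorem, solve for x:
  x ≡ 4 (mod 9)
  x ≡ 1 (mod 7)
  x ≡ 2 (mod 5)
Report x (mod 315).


Moduli 9, 7, 5 are pairwise coprime; by CRT there is a unique solution modulo M = 9 · 7 · 5 = 315.
Solve pairwise, accumulating the modulus:
  Start with x ≡ 4 (mod 9).
  Combine with x ≡ 1 (mod 7): since gcd(9, 7) = 1, we get a unique residue mod 63.
    Write x = 4 + 9·t and substitute into x ≡ 1 (mod 7): 9·t ≡ 1 − 4 = -3 (mod 7).
    Reduce coefficients mod 7: 2·t ≡ 4 (mod 7).
    The inverse of 2 mod 7 is 4 (since 2·4 = 8 = 1·7 + 1), so t ≡ 4·4 = 16 ≡ 2 (mod 7).
    Then x = 4 + 9·2 = 22, valid modulo lcm(9, 7) = 63: x ≡ 22 (mod 63).
  Combine with x ≡ 2 (mod 5): since gcd(63, 5) = 1, we get a unique residue mod 315.
    Write x = 22 + 63·t and substitute into x ≡ 2 (mod 5): 63·t ≡ 2 − 22 = -20 (mod 5).
    Reduce coefficients mod 5: 3·t ≡ 0 (mod 5).
    The inverse of 3 mod 5 is 2 (since 3·2 = 6 = 1·5 + 1), so t ≡ 2·0 = 0 ≡ 0 (mod 5).
    Then x = 22 + 63·0 = 22, valid modulo lcm(63, 5) = 315: x ≡ 22 (mod 315).
Verify: 22 mod 9 = 4 ✓, 22 mod 7 = 1 ✓, 22 mod 5 = 2 ✓.

x ≡ 22 (mod 315).


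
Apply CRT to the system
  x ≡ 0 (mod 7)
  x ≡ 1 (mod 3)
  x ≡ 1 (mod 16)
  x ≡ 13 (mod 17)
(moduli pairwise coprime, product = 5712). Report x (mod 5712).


Product of moduli M = 7 · 3 · 16 · 17 = 5712.
Merge one congruence at a time:
  Start: x ≡ 0 (mod 7).
  Combine with x ≡ 1 (mod 3); new modulus lcm = 21.
    Write x = 0 + 7·t and substitute into x ≡ 1 (mod 3): 7·t ≡ 1 − 0 = 1 (mod 3).
    Reduce coefficients mod 3: 1·t ≡ 1 (mod 3).
    So t ≡ 1 (mod 3).
    Then x = 0 + 7·1 = 7, valid modulo lcm(7, 3) = 21: x ≡ 7 (mod 21).
  Combine with x ≡ 1 (mod 16); new modulus lcm = 336.
    Write x = 7 + 21·t and substitute into x ≡ 1 (mod 16): 21·t ≡ 1 − 7 = -6 (mod 16).
    Reduce coefficients mod 16: 5·t ≡ 10 (mod 16).
    The inverse of 5 mod 16 is 13 (since 5·13 = 65 = 4·16 + 1), so t ≡ 13·10 = 130 ≡ 2 (mod 16).
    Then x = 7 + 21·2 = 49, valid modulo lcm(21, 16) = 336: x ≡ 49 (mod 336).
  Combine with x ≡ 13 (mod 17); new modulus lcm = 5712.
    Write x = 49 + 336·t and substitute into x ≡ 13 (mod 17): 336·t ≡ 13 − 49 = -36 (mod 17).
    Reduce coefficients mod 17: 13·t ≡ 15 (mod 17).
    The inverse of 13 mod 17 is 4 (since 13·4 = 52 = 3·17 + 1), so t ≡ 4·15 = 60 ≡ 9 (mod 17).
    Then x = 49 + 336·9 = 3073, valid modulo lcm(336, 17) = 5712: x ≡ 3073 (mod 5712).
Verify against each original: 3073 mod 7 = 0, 3073 mod 3 = 1, 3073 mod 16 = 1, 3073 mod 17 = 13.

x ≡ 3073 (mod 5712).


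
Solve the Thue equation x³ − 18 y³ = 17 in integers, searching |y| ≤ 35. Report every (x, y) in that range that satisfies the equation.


The equation is x³ - 18y³ = 17. For fixed y, x³ = 18·y³ + 17, so a solution requires the RHS to be a perfect cube.
Strategy: iterate y from -35 to 35, compute RHS = 18·y³ + 17, and check whether it is a (positive or negative) perfect cube.
Check small values of y:
  y = 0: RHS = 17 is not a perfect cube.
  y = 1: RHS = 35 is not a perfect cube.
  y = -1: RHS = -1 = (-1)³ ⇒ x = -1 works.
  y = 2: RHS = 161 is not a perfect cube.
  y = -2: RHS = -127 is not a perfect cube.
  y = 3: RHS = 503 is not a perfect cube.
  y = -3: RHS = -469 is not a perfect cube.
Continuing the search up to |y| = 35 finds no further solutions beyond those listed.
Collected solutions: (-1, -1).

Solutions (with |y| ≤ 35): (-1, -1).


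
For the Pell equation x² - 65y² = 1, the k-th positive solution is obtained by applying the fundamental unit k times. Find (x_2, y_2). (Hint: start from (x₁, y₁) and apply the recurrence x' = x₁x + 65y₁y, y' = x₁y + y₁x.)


Step 1: Find the fundamental solution (x₁, y₁) of x² - 65y² = 1.
  Expand √65 as a continued fraction. a₀ = ⌊√65⌋ = 8; iterate m_{k+1} = d_k·a_k − m_k, d_{k+1} = (65 − m_{k+1}²)/d_k, a_{k+1} = ⌊(a₀ + m_{k+1})/d_{k+1}⌋ (starting m₀ = 0, d₀ = 1), with convergents p_k = a_k·p_{k-1} + p_{k-2}, q_k = a_k·q_{k-1} + q_{k-2} (p₋₁ = 1, q₋₁ = 0):
  k = 0: a₀ = 8; p₀/q₀ = 8/1; p₀² − 65·q₀² = 64 − 65 = -1.
  k = 1: m = 8, d = 1, a = ⌊(8 + 8)/1⌋ = 16; p/q = (16·8 + 1)/(16·1 + 0) = 129/16; p² − 65·q² = 16641 − 16640 = 1.
  The first convergent with p² − 65·q² = 1 gives the fundamental solution (x₁, y₁) = (129, 16).
Step 2: Apply the recurrence (x_{n+1}, y_{n+1}) = (x₁x_n + 65y₁y_n, x₁y_n + y₁x_n) repeatedly.
  From (x_1, y_1) = (129, 16): x_2 = 129·129 + 65·16·16 = 33281; y_2 = 129·16 + 16·129 = 4128.
Step 3: Verify x_2² - 65·y_2² = 1107624961 - 1107624960 = 1 (should be 1). ✓

(x_1, y_1) = (129, 16); (x_2, y_2) = (33281, 4128).


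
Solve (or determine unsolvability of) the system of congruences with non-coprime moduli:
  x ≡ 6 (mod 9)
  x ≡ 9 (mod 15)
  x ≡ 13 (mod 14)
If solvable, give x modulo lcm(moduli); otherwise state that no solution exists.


Moduli 9, 15, 14 are not pairwise coprime, so CRT works modulo lcm(m_i) when all pairwise compatibility conditions hold.
Pairwise compatibility: gcd(m_i, m_j) must divide a_i - a_j for every pair.
Merge one congruence at a time:
  Start: x ≡ 6 (mod 9).
  Combine with x ≡ 9 (mod 15): gcd(9, 15) = 3; 9 - 6 = 3, which IS divisible by 3, so compatible.
    Write x = 6 + 9·t and substitute into x ≡ 9 (mod 15): 9·t ≡ 9 − 6 = 3 (mod 15).
    Divide the congruence (and modulus) by g = 3: 3·t ≡ 1 (mod 5).
    The inverse of 3 mod 5 is 2 (since 3·2 = 6 = 1·5 + 1), so t ≡ 2·1 = 2 ≡ 2 (mod 5).
    Then x = 6 + 9·2 = 24, valid modulo lcm(9, 15) = 45: x ≡ 24 (mod 45).
  Combine with x ≡ 13 (mod 14): gcd(45, 14) = 1; 13 - 24 = -11, which IS divisible by 1, so compatible.
    Write x = 24 + 45·t and substitute into x ≡ 13 (mod 14): 45·t ≡ 13 − 24 = -11 (mod 14).
    Reduce coefficients mod 14: 3·t ≡ 3 (mod 14).
    The inverse of 3 mod 14 is 5 (since 3·5 = 15 = 1·14 + 1), so t ≡ 5·3 = 15 ≡ 1 (mod 14).
    Then x = 24 + 45·1 = 69, valid modulo lcm(45, 14) = 630: x ≡ 69 (mod 630).
Verify: 69 mod 9 = 6, 69 mod 15 = 9, 69 mod 14 = 13.

x ≡ 69 (mod 630).


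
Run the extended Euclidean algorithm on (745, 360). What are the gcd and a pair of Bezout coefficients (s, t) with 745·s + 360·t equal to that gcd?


Euclidean algorithm on (745, 360) — divide until remainder is 0:
  745 = 2 · 360 + 25
  360 = 14 · 25 + 10
  25 = 2 · 10 + 5
  10 = 2 · 5 + 0
gcd(745, 360) = 5.
Track Bezout coefficients alongside the remainders: start with r₀ = 745 = a·1 + b·0 (s = 1, t = 0) and r₁ = 360 = a·0 + b·1 (s = 0, t = 1); each new remainder r_{k+1} = r_{k-1} − q_k·r_k inherits s_{k+1} = s_{k-1} − q_k·s_k, t_{k+1} = t_{k-1} − q_k·t_k, so r_k = a·s_k + b·t_k at every step:
  q = 2: r = 25, s = 1 − 2·0 = 1, t = 0 − 2·1 = -2  (check: 745·1 + 360·(-2) = 25)
  q = 14: r = 10, s = 0 − 14·1 = -14, t = 1 − 14·(-2) = 29  (check: 745·(-14) + 360·29 = 10)
  q = 2: r = 5, s = 1 − 2·(-14) = 29, t = -2 − 2·29 = -60  (check: 745·29 + 360·(-60) = 5)
The row with r = 5 (the gcd) gives the Bezout coefficients s = 29, t = -60.
Result: 745 · (29) + 360 · (-60) = 5.

gcd(745, 360) = 5; s = 29, t = -60 (check: 745·29 + 360·(-60) = 5).


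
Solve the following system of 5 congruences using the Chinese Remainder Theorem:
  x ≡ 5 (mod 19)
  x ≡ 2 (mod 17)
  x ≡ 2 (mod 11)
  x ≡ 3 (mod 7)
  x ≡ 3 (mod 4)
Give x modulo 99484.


Product of moduli M = 19 · 17 · 11 · 7 · 4 = 99484.
Merge one congruence at a time:
  Start: x ≡ 5 (mod 19).
  Combine with x ≡ 2 (mod 17); new modulus lcm = 323.
    Write x = 5 + 19·t and substitute into x ≡ 2 (mod 17): 19·t ≡ 2 − 5 = -3 (mod 17).
    Reduce coefficients mod 17: 2·t ≡ 14 (mod 17).
    The inverse of 2 mod 17 is 9 (since 2·9 = 18 = 1·17 + 1), so t ≡ 9·14 = 126 ≡ 7 (mod 17).
    Then x = 5 + 19·7 = 138, valid modulo lcm(19, 17) = 323: x ≡ 138 (mod 323).
  Combine with x ≡ 2 (mod 11); new modulus lcm = 3553.
    Write x = 138 + 323·t and substitute into x ≡ 2 (mod 11): 323·t ≡ 2 − 138 = -136 (mod 11).
    Reduce coefficients mod 11: 4·t ≡ 7 (mod 11).
    The inverse of 4 mod 11 is 3 (since 4·3 = 12 = 1·11 + 1), so t ≡ 3·7 = 21 ≡ 10 (mod 11).
    Then x = 138 + 323·10 = 3368, valid modulo lcm(323, 11) = 3553: x ≡ 3368 (mod 3553).
  Combine with x ≡ 3 (mod 7); new modulus lcm = 24871.
    Write x = 3368 + 3553·t and substitute into x ≡ 3 (mod 7): 3553·t ≡ 3 − 3368 = -3365 (mod 7).
    Reduce coefficients mod 7: 4·t ≡ 2 (mod 7).
    The inverse of 4 mod 7 is 2 (since 4·2 = 8 = 1·7 + 1), so t ≡ 2·2 = 4 ≡ 4 (mod 7).
    Then x = 3368 + 3553·4 = 17580, valid modulo lcm(3553, 7) = 24871: x ≡ 17580 (mod 24871).
  Combine with x ≡ 3 (mod 4); new modulus lcm = 99484.
    Write x = 17580 + 24871·t and substitute into x ≡ 3 (mod 4): 24871·t ≡ 3 − 17580 = -17577 (mod 4).
    Reduce coefficients mod 4: 3·t ≡ 3 (mod 4).
    The inverse of 3 mod 4 is 3 (since 3·3 = 9 = 2·4 + 1), so t ≡ 3·3 = 9 ≡ 1 (mod 4).
    Then x = 17580 + 24871·1 = 42451, valid modulo lcm(24871, 4) = 99484: x ≡ 42451 (mod 99484).
Verify against each original: 42451 mod 19 = 5, 42451 mod 17 = 2, 42451 mod 11 = 2, 42451 mod 7 = 3, 42451 mod 4 = 3.

x ≡ 42451 (mod 99484).


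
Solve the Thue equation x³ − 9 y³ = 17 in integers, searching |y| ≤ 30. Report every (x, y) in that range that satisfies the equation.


The equation is x³ - 9y³ = 17. For fixed y, x³ = 9·y³ + 17, so a solution requires the RHS to be a perfect cube.
Strategy: iterate y from -30 to 30, compute RHS = 9·y³ + 17, and check whether it is a (positive or negative) perfect cube.
Check small values of y:
  y = 0: RHS = 17 is not a perfect cube.
  y = 1: RHS = 26 is not a perfect cube.
  y = -1: RHS = 8 = (2)³ ⇒ x = 2 works.
  y = 2: RHS = 89 is not a perfect cube.
  y = -2: RHS = -55 is not a perfect cube.
  y = 3: RHS = 260 is not a perfect cube.
  y = -3: RHS = -226 is not a perfect cube.
Continuing, at y = -25: RHS = -140608 = (-52)³ ⇒ x = -52 works.
Searching the remaining y in |y| ≤ 30 finds no further solutions.
Collected solutions: (2, -1), (-52, -25).

Solutions (with |y| ≤ 30): (2, -1), (-52, -25).


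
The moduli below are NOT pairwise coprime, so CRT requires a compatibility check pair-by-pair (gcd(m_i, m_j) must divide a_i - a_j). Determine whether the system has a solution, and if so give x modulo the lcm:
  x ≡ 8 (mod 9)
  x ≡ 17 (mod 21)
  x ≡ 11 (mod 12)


Moduli 9, 21, 12 are not pairwise coprime, so CRT works modulo lcm(m_i) when all pairwise compatibility conditions hold.
Pairwise compatibility: gcd(m_i, m_j) must divide a_i - a_j for every pair.
Merge one congruence at a time:
  Start: x ≡ 8 (mod 9).
  Combine with x ≡ 17 (mod 21): gcd(9, 21) = 3; 17 - 8 = 9, which IS divisible by 3, so compatible.
    Write x = 8 + 9·t and substitute into x ≡ 17 (mod 21): 9·t ≡ 17 − 8 = 9 (mod 21).
    Divide the congruence (and modulus) by g = 3: 3·t ≡ 3 (mod 7).
    The inverse of 3 mod 7 is 5 (since 3·5 = 15 = 2·7 + 1), so t ≡ 5·3 = 15 ≡ 1 (mod 7).
    Then x = 8 + 9·1 = 17, valid modulo lcm(9, 21) = 63: x ≡ 17 (mod 63).
  Combine with x ≡ 11 (mod 12): gcd(63, 12) = 3; 11 - 17 = -6, which IS divisible by 3, so compatible.
    Write x = 17 + 63·t and substitute into x ≡ 11 (mod 12): 63·t ≡ 11 − 17 = -6 (mod 12).
    Divide the congruence (and modulus) by g = 3: 21·t ≡ -2 (mod 4).
    Reduce coefficients mod 4: 1·t ≡ 2 (mod 4).
    So t ≡ 2 (mod 4).
    Then x = 17 + 63·2 = 143, valid modulo lcm(63, 12) = 252: x ≡ 143 (mod 252).
Verify: 143 mod 9 = 8, 143 mod 21 = 17, 143 mod 12 = 11.

x ≡ 143 (mod 252).


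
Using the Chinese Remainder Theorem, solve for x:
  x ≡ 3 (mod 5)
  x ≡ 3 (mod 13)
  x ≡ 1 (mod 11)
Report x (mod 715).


Moduli 5, 13, 11 are pairwise coprime; by CRT there is a unique solution modulo M = 5 · 13 · 11 = 715.
Solve pairwise, accumulating the modulus:
  Start with x ≡ 3 (mod 5).
  Combine with x ≡ 3 (mod 13): since gcd(5, 13) = 1, we get a unique residue mod 65.
    Write x = 3 + 5·t and substitute into x ≡ 3 (mod 13): 5·t ≡ 3 − 3 = 0 (mod 13).
    The inverse of 5 mod 13 is 8 (since 5·8 = 40 = 3·13 + 1), so t ≡ 8·0 = 0 ≡ 0 (mod 13).
    Then x = 3 + 5·0 = 3, valid modulo lcm(5, 13) = 65: x ≡ 3 (mod 65).
  Combine with x ≡ 1 (mod 11): since gcd(65, 11) = 1, we get a unique residue mod 715.
    Write x = 3 + 65·t and substitute into x ≡ 1 (mod 11): 65·t ≡ 1 − 3 = -2 (mod 11).
    Reduce coefficients mod 11: 10·t ≡ 9 (mod 11).
    The inverse of 10 mod 11 is 10 (since 10·10 = 100 = 9·11 + 1), so t ≡ 10·9 = 90 ≡ 2 (mod 11).
    Then x = 3 + 65·2 = 133, valid modulo lcm(65, 11) = 715: x ≡ 133 (mod 715).
Verify: 133 mod 5 = 3 ✓, 133 mod 13 = 3 ✓, 133 mod 11 = 1 ✓.

x ≡ 133 (mod 715).


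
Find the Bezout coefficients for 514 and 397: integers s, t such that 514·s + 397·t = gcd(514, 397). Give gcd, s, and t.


Euclidean algorithm on (514, 397) — divide until remainder is 0:
  514 = 1 · 397 + 117
  397 = 3 · 117 + 46
  117 = 2 · 46 + 25
  46 = 1 · 25 + 21
  25 = 1 · 21 + 4
  21 = 5 · 4 + 1
  4 = 4 · 1 + 0
gcd(514, 397) = 1.
Track Bezout coefficients alongside the remainders: start with r₀ = 514 = a·1 + b·0 (s = 1, t = 0) and r₁ = 397 = a·0 + b·1 (s = 0, t = 1); each new remainder r_{k+1} = r_{k-1} − q_k·r_k inherits s_{k+1} = s_{k-1} − q_k·s_k, t_{k+1} = t_{k-1} − q_k·t_k, so r_k = a·s_k + b·t_k at every step:
  q = 1: r = 117, s = 1 − 1·0 = 1, t = 0 − 1·1 = -1  (check: 514·1 + 397·(-1) = 117)
  q = 3: r = 46, s = 0 − 3·1 = -3, t = 1 − 3·(-1) = 4  (check: 514·(-3) + 397·4 = 46)
  q = 2: r = 25, s = 1 − 2·(-3) = 7, t = -1 − 2·4 = -9  (check: 514·7 + 397·(-9) = 25)
  q = 1: r = 21, s = -3 − 1·7 = -10, t = 4 − 1·(-9) = 13  (check: 514·(-10) + 397·13 = 21)
  q = 1: r = 4, s = 7 − 1·(-10) = 17, t = -9 − 1·13 = -22  (check: 514·17 + 397·(-22) = 4)
  q = 5: r = 1, s = -10 − 5·17 = -95, t = 13 − 5·(-22) = 123  (check: 514·(-95) + 397·123 = 1)
The row with r = 1 (the gcd) gives the Bezout coefficients s = -95, t = 123.
Result: 514 · (-95) + 397 · (123) = 1.

gcd(514, 397) = 1; s = -95, t = 123 (check: 514·(-95) + 397·123 = 1).


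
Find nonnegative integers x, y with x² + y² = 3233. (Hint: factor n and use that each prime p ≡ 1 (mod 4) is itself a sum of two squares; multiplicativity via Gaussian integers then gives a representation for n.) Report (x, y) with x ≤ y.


Step 1: Factor n = 3233 = 53 · 61.
Step 2: Check the mod-4 condition on each prime factor: 53 ≡ 1 (mod 4), exponent 1; 61 ≡ 1 (mod 4), exponent 1.
All primes ≡ 3 (mod 4) appear to even exponent (or don't appear), so by the two-squares theorem n IS expressible as a sum of two squares.
Step 3: Build a representation. Here n = 53 · 61 is a product of primes ≡ 1 (mod 4). Each prime p ≡ 1 (mod 4) is itself a sum of two squares; find a² by testing p − a² for a perfect square:
  53: 53 − 1² = 52, 53 − 2² = 49 = 7² ⇒ 53 = 2² + 7².
  61: 61 − 1² = 60, 61 − 2² = 57, 61 − 3² = 52, 61 − 4² = 45, 61 − 5² = 36 = 6² ⇒ 61 = 5² + 6².
  Combine using the Brahmagupta–Fibonacci identity (a² + b²)(c² + d²) = (ac − bd)² + (ad + bc)² = (ac + bd)² + (ad − bc)²:
  53 · 61 = 3233: from (2² + 7²)(5² + 6²), take (2·5 − 7·6, 2·6 + 7·5) = (10 − 42, 12 + 35) = (-32, 47); dropping signs (only squares matter) gives (32, 47); check 32² + 47² = 1024 + 2209 = 3233 ✓.
Step 4: Order so x ≤ y and verify: 32² + 47² = 1024 + 2209 = 3233 = n. ✓

n = 3233 = 32² + 47² (one valid representation with x ≤ y).


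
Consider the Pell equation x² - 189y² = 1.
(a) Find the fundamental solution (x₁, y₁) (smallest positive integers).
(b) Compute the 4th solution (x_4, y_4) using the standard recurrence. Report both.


Step 1: Find the fundamental solution (x₁, y₁) of x² - 189y² = 1.
  Expand √189 as a continued fraction. a₀ = ⌊√189⌋ = 13; iterate m_{k+1} = d_k·a_k − m_k, d_{k+1} = (189 − m_{k+1}²)/d_k, a_{k+1} = ⌊(a₀ + m_{k+1})/d_{k+1}⌋ (starting m₀ = 0, d₀ = 1), with convergents p_k = a_k·p_{k-1} + p_{k-2}, q_k = a_k·q_{k-1} + q_{k-2} (p₋₁ = 1, q₋₁ = 0):
  k = 0: a₀ = 13; p₀/q₀ = 13/1; p₀² − 189·q₀² = 169 − 189 = -20.
  k = 1: m = 13, d = 20, a = ⌊(13 + 13)/20⌋ = 1; p/q = (1·13 + 1)/(1·1 + 0) = 14/1; p² − 189·q² = 196 − 189 = 7.
  k = 2: m = 7, d = 7, a = ⌊(13 + 7)/7⌋ = 2; p/q = (2·14 + 13)/(2·1 + 1) = 41/3; p² − 189·q² = 1681 − 1701 = -20.
  k = 3: m = 7, d = 20, a = ⌊(13 + 7)/20⌋ = 1; p/q = (1·41 + 14)/(1·3 + 1) = 55/4; p² − 189·q² = 3025 − 3024 = 1.
  The first convergent with p² − 189·q² = 1 gives the fundamental solution (x₁, y₁) = (55, 4).
Step 2: Apply the recurrence (x_{n+1}, y_{n+1}) = (x₁x_n + 189y₁y_n, x₁y_n + y₁x_n) repeatedly.
  From (x_1, y_1) = (55, 4): x_2 = 55·55 + 189·4·4 = 6049; y_2 = 55·4 + 4·55 = 440.
  From (x_2, y_2) = (6049, 440): x_3 = 55·6049 + 189·4·440 = 665335; y_3 = 55·440 + 4·6049 = 48396.
  From (x_3, y_3) = (665335, 48396): x_4 = 55·665335 + 189·4·48396 = 73180801; y_4 = 55·48396 + 4·665335 = 5323120.
Step 3: Verify x_4² - 189·y_4² = 5355429635001601 - 5355429635001600 = 1 (should be 1). ✓

(x_1, y_1) = (55, 4); (x_4, y_4) = (73180801, 5323120).


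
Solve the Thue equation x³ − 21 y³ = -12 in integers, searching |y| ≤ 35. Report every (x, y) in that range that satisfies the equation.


The equation is x³ - 21y³ = -12. For fixed y, x³ = 21·y³ − 12, so a solution requires the RHS to be a perfect cube.
Strategy: iterate y from -35 to 35, compute RHS = 21·y³ − 12, and check whether it is a (positive or negative) perfect cube.
Check small values of y:
  y = 0: RHS = -12 is not a perfect cube.
  y = 1: RHS = 9 is not a perfect cube.
  y = -1: RHS = -33 is not a perfect cube.
  y = 2: RHS = 156 is not a perfect cube.
  y = -2: RHS = -180 is not a perfect cube.
  y = 3: RHS = 555 is not a perfect cube.
  y = -3: RHS = -579 is not a perfect cube.
Continuing the search up to |y| = 35 finds no solutions either.
No (x, y) in the scanned range satisfies the equation.

No integer solutions with |y| ≤ 35.


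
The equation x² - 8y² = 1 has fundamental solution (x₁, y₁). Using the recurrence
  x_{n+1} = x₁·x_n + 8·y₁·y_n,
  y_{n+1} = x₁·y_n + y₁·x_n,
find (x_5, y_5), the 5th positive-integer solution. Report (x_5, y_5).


Step 1: Find the fundamental solution (x₁, y₁) of x² - 8y² = 1.
  Expand √8 as a continued fraction. a₀ = ⌊√8⌋ = 2; iterate m_{k+1} = d_k·a_k − m_k, d_{k+1} = (8 − m_{k+1}²)/d_k, a_{k+1} = ⌊(a₀ + m_{k+1})/d_{k+1}⌋ (starting m₀ = 0, d₀ = 1), with convergents p_k = a_k·p_{k-1} + p_{k-2}, q_k = a_k·q_{k-1} + q_{k-2} (p₋₁ = 1, q₋₁ = 0):
  k = 0: a₀ = 2; p₀/q₀ = 2/1; p₀² − 8·q₀² = 4 − 8 = -4.
  k = 1: m = 2, d = 4, a = ⌊(2 + 2)/4⌋ = 1; p/q = (1·2 + 1)/(1·1 + 0) = 3/1; p² − 8·q² = 9 − 8 = 1.
  The first convergent with p² − 8·q² = 1 gives the fundamental solution (x₁, y₁) = (3, 1).
Step 2: Apply the recurrence (x_{n+1}, y_{n+1}) = (x₁x_n + 8y₁y_n, x₁y_n + y₁x_n) repeatedly.
  From (x_1, y_1) = (3, 1): x_2 = 3·3 + 8·1·1 = 17; y_2 = 3·1 + 1·3 = 6.
  From (x_2, y_2) = (17, 6): x_3 = 3·17 + 8·1·6 = 99; y_3 = 3·6 + 1·17 = 35.
  From (x_3, y_3) = (99, 35): x_4 = 3·99 + 8·1·35 = 577; y_4 = 3·35 + 1·99 = 204.
  From (x_4, y_4) = (577, 204): x_5 = 3·577 + 8·1·204 = 3363; y_5 = 3·204 + 1·577 = 1189.
Step 3: Verify x_5² - 8·y_5² = 11309769 - 11309768 = 1 (should be 1). ✓

(x_1, y_1) = (3, 1); (x_5, y_5) = (3363, 1189).


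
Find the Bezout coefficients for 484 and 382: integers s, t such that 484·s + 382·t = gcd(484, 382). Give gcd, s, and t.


Euclidean algorithm on (484, 382) — divide until remainder is 0:
  484 = 1 · 382 + 102
  382 = 3 · 102 + 76
  102 = 1 · 76 + 26
  76 = 2 · 26 + 24
  26 = 1 · 24 + 2
  24 = 12 · 2 + 0
gcd(484, 382) = 2.
Track Bezout coefficients alongside the remainders: start with r₀ = 484 = a·1 + b·0 (s = 1, t = 0) and r₁ = 382 = a·0 + b·1 (s = 0, t = 1); each new remainder r_{k+1} = r_{k-1} − q_k·r_k inherits s_{k+1} = s_{k-1} − q_k·s_k, t_{k+1} = t_{k-1} − q_k·t_k, so r_k = a·s_k + b·t_k at every step:
  q = 1: r = 102, s = 1 − 1·0 = 1, t = 0 − 1·1 = -1  (check: 484·1 + 382·(-1) = 102)
  q = 3: r = 76, s = 0 − 3·1 = -3, t = 1 − 3·(-1) = 4  (check: 484·(-3) + 382·4 = 76)
  q = 1: r = 26, s = 1 − 1·(-3) = 4, t = -1 − 1·4 = -5  (check: 484·4 + 382·(-5) = 26)
  q = 2: r = 24, s = -3 − 2·4 = -11, t = 4 − 2·(-5) = 14  (check: 484·(-11) + 382·14 = 24)
  q = 1: r = 2, s = 4 − 1·(-11) = 15, t = -5 − 1·14 = -19  (check: 484·15 + 382·(-19) = 2)
The row with r = 2 (the gcd) gives the Bezout coefficients s = 15, t = -19.
Result: 484 · (15) + 382 · (-19) = 2.

gcd(484, 382) = 2; s = 15, t = -19 (check: 484·15 + 382·(-19) = 2).


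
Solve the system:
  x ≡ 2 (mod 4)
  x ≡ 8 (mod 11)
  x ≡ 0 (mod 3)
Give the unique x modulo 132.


Moduli 4, 11, 3 are pairwise coprime; by CRT there is a unique solution modulo M = 4 · 11 · 3 = 132.
Solve pairwise, accumulating the modulus:
  Start with x ≡ 2 (mod 4).
  Combine with x ≡ 8 (mod 11): since gcd(4, 11) = 1, we get a unique residue mod 44.
    Write x = 2 + 4·t and substitute into x ≡ 8 (mod 11): 4·t ≡ 8 − 2 = 6 (mod 11).
    The inverse of 4 mod 11 is 3 (since 4·3 = 12 = 1·11 + 1), so t ≡ 3·6 = 18 ≡ 7 (mod 11).
    Then x = 2 + 4·7 = 30, valid modulo lcm(4, 11) = 44: x ≡ 30 (mod 44).
  Combine with x ≡ 0 (mod 3): since gcd(44, 3) = 1, we get a unique residue mod 132.
    Write x = 30 + 44·t and substitute into x ≡ 0 (mod 3): 44·t ≡ 0 − 30 = -30 (mod 3).
    Reduce coefficients mod 3: 2·t ≡ 0 (mod 3).
    The inverse of 2 mod 3 is 2 (since 2·2 = 4 = 1·3 + 1), so t ≡ 2·0 = 0 ≡ 0 (mod 3).
    Then x = 30 + 44·0 = 30, valid modulo lcm(44, 3) = 132: x ≡ 30 (mod 132).
Verify: 30 mod 4 = 2 ✓, 30 mod 11 = 8 ✓, 30 mod 3 = 0 ✓.

x ≡ 30 (mod 132).


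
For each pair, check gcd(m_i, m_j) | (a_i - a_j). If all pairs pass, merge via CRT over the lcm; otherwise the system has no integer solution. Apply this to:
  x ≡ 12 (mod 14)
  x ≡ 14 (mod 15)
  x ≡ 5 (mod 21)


Moduli 14, 15, 21 are not pairwise coprime, so CRT works modulo lcm(m_i) when all pairwise compatibility conditions hold.
Pairwise compatibility: gcd(m_i, m_j) must divide a_i - a_j for every pair.
Merge one congruence at a time:
  Start: x ≡ 12 (mod 14).
  Combine with x ≡ 14 (mod 15): gcd(14, 15) = 1; 14 - 12 = 2, which IS divisible by 1, so compatible.
    Write x = 12 + 14·t and substitute into x ≡ 14 (mod 15): 14·t ≡ 14 − 12 = 2 (mod 15).
    The inverse of 14 mod 15 is 14 (since 14·14 = 196 = 13·15 + 1), so t ≡ 14·2 = 28 ≡ 13 (mod 15).
    Then x = 12 + 14·13 = 194, valid modulo lcm(14, 15) = 210: x ≡ 194 (mod 210).
  Combine with x ≡ 5 (mod 21): gcd(210, 21) = 21; 5 - 194 = -189, which IS divisible by 21, so compatible.
    Write x = 194 + 210·t and substitute into x ≡ 5 (mod 21): 210·t ≡ 5 − 194 = -189 (mod 21).
    Divide the congruence (and modulus) by g = 21: 10·t ≡ -9 (mod 1).
    Modulo 1 every t works; take t = 0.
    Then x = 194 + 210·0 = 194, valid modulo lcm(210, 21) = 210: x ≡ 194 (mod 210).
Verify: 194 mod 14 = 12, 194 mod 15 = 14, 194 mod 21 = 5.

x ≡ 194 (mod 210).


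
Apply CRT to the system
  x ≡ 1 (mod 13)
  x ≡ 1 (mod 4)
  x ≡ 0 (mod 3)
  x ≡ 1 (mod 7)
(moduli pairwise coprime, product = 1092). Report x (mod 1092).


Product of moduli M = 13 · 4 · 3 · 7 = 1092.
Merge one congruence at a time:
  Start: x ≡ 1 (mod 13).
  Combine with x ≡ 1 (mod 4); new modulus lcm = 52.
    Write x = 1 + 13·t and substitute into x ≡ 1 (mod 4): 13·t ≡ 1 − 1 = 0 (mod 4).
    Reduce coefficients mod 4: 1·t ≡ 0 (mod 4).
    So t ≡ 0 (mod 4).
    Then x = 1 + 13·0 = 1, valid modulo lcm(13, 4) = 52: x ≡ 1 (mod 52).
  Combine with x ≡ 0 (mod 3); new modulus lcm = 156.
    Write x = 1 + 52·t and substitute into x ≡ 0 (mod 3): 52·t ≡ 0 − 1 = -1 (mod 3).
    Reduce coefficients mod 3: 1·t ≡ 2 (mod 3).
    So t ≡ 2 (mod 3).
    Then x = 1 + 52·2 = 105, valid modulo lcm(52, 3) = 156: x ≡ 105 (mod 156).
  Combine with x ≡ 1 (mod 7); new modulus lcm = 1092.
    Write x = 105 + 156·t and substitute into x ≡ 1 (mod 7): 156·t ≡ 1 − 105 = -104 (mod 7).
    Reduce coefficients mod 7: 2·t ≡ 1 (mod 7).
    The inverse of 2 mod 7 is 4 (since 2·4 = 8 = 1·7 + 1), so t ≡ 4·1 = 4 ≡ 4 (mod 7).
    Then x = 105 + 156·4 = 729, valid modulo lcm(156, 7) = 1092: x ≡ 729 (mod 1092).
Verify against each original: 729 mod 13 = 1, 729 mod 4 = 1, 729 mod 3 = 0, 729 mod 7 = 1.

x ≡ 729 (mod 1092).
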